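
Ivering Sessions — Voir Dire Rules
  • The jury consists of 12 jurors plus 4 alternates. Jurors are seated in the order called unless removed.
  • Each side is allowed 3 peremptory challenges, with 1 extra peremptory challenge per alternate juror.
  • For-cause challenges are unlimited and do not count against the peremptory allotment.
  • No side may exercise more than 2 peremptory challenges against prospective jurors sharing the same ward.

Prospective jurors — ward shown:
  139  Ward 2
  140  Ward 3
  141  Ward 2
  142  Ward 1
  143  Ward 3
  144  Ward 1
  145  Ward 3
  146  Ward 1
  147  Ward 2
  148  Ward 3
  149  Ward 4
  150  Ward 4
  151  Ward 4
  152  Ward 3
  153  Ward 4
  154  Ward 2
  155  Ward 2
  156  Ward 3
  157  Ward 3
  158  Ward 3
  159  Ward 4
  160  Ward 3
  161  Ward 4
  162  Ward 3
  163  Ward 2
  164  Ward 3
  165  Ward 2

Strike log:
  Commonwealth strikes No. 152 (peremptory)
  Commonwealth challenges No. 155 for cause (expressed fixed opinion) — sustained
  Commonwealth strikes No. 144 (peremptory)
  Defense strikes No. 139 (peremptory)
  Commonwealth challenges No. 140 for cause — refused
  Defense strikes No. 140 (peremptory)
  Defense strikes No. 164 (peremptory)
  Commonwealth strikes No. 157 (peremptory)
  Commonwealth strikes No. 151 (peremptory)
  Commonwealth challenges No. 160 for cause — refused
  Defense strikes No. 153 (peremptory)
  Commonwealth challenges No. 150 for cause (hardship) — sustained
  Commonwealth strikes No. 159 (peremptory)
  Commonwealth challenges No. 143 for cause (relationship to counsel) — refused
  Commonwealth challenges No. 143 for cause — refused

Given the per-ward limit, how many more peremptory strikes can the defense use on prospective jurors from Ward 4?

1

Defense peremptories so far: #139, #140, #164, #153 — 4 of 7 used, 3 left overall.
Against Ward 4: #153 — 1 used; per-ward cap 2 leaves 1.
Binding limit: min(3, 1) = 1.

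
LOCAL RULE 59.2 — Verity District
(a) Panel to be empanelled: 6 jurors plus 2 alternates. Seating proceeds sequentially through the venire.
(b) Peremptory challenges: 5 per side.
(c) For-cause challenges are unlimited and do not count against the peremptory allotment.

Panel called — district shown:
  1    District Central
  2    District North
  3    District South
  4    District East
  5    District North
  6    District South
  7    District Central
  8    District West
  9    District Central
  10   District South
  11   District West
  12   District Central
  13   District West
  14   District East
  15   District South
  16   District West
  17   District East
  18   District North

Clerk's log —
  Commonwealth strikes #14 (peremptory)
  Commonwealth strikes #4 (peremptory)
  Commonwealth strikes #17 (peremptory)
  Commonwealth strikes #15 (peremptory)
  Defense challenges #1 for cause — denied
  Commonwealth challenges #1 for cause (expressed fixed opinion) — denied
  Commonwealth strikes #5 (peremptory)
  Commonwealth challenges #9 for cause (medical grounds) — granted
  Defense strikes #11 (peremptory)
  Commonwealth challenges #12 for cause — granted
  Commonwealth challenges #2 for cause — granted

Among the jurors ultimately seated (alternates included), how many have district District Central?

2

Removed: #2, #4, #5, #9, #11, #12, #14, #15, #17.
Seated (8 incl. alternates): #1, #3, #6, #7, #8, #10, #13, #16.
Of those, in District Central: #1, #7 → 2.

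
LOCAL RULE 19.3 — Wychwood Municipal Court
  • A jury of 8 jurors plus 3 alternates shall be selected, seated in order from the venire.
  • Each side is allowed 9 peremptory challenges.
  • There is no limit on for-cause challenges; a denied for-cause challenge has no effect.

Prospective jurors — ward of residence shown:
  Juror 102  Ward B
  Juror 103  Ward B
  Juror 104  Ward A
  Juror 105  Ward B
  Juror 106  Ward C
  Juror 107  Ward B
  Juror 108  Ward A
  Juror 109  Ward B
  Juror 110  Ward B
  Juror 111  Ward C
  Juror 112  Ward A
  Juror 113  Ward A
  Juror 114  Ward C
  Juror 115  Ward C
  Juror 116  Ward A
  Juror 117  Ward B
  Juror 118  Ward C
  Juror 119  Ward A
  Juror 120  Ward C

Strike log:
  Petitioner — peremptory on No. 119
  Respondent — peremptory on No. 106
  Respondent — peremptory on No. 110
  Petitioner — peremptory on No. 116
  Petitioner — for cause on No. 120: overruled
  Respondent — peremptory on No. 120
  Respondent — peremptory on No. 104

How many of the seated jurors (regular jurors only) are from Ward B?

Removed: #104, #106, #110, #116, #119, #120.
Seated jurors 1–8: #102, #103, #105, #107, #108, #109, #111, #112 (alternates #113, #114, #115 not counted).
Of those, in Ward B: #102, #103, #105, #107, #109 → 5.

5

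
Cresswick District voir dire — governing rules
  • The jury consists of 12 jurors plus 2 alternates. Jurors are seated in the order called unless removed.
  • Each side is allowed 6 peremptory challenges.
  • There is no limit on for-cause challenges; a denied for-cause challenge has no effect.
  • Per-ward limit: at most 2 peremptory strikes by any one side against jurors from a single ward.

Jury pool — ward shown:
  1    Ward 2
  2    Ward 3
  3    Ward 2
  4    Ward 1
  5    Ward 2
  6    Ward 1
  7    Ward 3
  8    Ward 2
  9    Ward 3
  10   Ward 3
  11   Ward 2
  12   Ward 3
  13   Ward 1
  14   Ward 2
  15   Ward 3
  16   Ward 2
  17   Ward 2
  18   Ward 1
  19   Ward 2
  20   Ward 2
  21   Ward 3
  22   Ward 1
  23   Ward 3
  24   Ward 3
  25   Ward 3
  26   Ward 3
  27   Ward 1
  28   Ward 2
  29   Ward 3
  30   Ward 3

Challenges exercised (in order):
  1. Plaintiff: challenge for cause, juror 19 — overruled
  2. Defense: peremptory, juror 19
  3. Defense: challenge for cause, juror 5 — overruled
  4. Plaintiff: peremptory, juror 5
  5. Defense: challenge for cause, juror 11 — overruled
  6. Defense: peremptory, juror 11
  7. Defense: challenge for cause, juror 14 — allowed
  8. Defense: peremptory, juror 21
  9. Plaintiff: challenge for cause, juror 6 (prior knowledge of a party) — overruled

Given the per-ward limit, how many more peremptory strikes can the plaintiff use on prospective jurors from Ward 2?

1

Plaintiff peremptories so far: #5 — 1 of 6 used, 5 left overall.
Against Ward 2: #5 — 1 used; per-ward cap 2 leaves 1.
Binding limit: min(5, 1) = 1.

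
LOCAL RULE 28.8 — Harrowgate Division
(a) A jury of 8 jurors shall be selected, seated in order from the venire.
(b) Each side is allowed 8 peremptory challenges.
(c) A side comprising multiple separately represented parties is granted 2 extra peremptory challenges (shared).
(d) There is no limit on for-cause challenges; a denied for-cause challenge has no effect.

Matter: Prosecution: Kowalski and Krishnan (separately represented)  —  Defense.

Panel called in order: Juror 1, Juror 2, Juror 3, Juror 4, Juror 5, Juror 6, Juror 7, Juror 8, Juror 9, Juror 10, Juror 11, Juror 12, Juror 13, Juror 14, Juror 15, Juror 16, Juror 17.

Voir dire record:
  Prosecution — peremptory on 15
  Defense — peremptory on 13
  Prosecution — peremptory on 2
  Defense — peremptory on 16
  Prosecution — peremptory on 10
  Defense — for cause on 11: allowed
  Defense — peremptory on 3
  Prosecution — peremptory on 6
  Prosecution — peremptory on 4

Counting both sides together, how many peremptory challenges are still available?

10

Prosecution allotment: 8 base + 2 multi-party = 10. Defense allotment: 8.
Prosecution peremptories used: #15, #2, #10, #6, #4 — 5.
Defense peremptories used: #13, #16, #3 — 3 (the for-cause on #11 doesn't count).
Remaining: (10 − 5) + (8 − 3) = 10.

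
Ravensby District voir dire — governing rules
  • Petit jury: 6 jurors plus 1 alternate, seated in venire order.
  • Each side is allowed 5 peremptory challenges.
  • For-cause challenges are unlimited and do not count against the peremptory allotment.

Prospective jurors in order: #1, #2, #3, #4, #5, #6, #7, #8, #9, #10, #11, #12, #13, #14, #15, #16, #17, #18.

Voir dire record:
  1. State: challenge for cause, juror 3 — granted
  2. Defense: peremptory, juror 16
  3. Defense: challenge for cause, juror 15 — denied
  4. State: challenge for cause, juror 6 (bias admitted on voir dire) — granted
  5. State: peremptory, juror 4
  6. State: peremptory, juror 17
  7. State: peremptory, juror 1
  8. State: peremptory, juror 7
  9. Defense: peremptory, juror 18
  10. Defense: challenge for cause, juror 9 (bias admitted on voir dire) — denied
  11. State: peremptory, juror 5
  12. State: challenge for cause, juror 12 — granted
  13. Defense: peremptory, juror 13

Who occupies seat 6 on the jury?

14

Removed: #1, #3, #4, #5, #6, #7, #12, #13, #16, #17, #18. (#9, #15 stay — for-cause denied.)
Seating in order: seats 1–6 → #2, #8, #9, #10, #11, #14; alternates → #15.
So seat 6 is #14.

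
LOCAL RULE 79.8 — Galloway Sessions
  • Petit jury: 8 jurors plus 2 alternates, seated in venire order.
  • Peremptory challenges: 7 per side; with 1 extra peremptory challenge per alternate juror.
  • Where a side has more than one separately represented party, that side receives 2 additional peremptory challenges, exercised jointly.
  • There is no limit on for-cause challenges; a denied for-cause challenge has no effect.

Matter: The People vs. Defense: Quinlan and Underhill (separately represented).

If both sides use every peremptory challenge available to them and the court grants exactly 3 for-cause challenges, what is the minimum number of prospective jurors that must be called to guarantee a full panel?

33

Seats to fill: 8 + 2 alternates = 10.
Peremptories — The People: 7 + 1×2 = 9; Defense: 7 + 1×2 + 2 = 11; total 20.
For-cause removals: 3.
Minimum venire: 10 + 20 + 3 = 33.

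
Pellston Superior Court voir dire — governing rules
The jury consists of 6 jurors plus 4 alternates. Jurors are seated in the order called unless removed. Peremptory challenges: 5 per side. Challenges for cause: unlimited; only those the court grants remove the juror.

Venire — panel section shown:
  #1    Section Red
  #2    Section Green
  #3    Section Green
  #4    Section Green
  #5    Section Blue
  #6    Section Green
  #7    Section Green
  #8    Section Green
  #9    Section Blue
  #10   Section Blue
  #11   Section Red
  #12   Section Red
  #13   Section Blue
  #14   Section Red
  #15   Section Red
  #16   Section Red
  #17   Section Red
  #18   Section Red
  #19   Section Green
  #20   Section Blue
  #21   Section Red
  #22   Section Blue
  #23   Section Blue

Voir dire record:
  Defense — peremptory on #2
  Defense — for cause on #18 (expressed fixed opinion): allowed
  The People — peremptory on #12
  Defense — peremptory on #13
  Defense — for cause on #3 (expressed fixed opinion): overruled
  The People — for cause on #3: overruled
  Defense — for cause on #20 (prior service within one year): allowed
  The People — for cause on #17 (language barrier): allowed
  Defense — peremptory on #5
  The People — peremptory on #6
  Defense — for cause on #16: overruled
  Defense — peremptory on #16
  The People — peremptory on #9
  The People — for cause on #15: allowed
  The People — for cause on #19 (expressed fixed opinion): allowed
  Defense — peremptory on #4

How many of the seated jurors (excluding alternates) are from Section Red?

Removed: #2, #4, #5, #6, #9, #12, #13, #15, #16, #17, #18, #19, #20.
Seated jurors 1–6: #1, #3, #7, #8, #10, #11 (alternates #14, #21, #22, #23 not counted).
Of those, in Section Red: #1, #11 → 2.

2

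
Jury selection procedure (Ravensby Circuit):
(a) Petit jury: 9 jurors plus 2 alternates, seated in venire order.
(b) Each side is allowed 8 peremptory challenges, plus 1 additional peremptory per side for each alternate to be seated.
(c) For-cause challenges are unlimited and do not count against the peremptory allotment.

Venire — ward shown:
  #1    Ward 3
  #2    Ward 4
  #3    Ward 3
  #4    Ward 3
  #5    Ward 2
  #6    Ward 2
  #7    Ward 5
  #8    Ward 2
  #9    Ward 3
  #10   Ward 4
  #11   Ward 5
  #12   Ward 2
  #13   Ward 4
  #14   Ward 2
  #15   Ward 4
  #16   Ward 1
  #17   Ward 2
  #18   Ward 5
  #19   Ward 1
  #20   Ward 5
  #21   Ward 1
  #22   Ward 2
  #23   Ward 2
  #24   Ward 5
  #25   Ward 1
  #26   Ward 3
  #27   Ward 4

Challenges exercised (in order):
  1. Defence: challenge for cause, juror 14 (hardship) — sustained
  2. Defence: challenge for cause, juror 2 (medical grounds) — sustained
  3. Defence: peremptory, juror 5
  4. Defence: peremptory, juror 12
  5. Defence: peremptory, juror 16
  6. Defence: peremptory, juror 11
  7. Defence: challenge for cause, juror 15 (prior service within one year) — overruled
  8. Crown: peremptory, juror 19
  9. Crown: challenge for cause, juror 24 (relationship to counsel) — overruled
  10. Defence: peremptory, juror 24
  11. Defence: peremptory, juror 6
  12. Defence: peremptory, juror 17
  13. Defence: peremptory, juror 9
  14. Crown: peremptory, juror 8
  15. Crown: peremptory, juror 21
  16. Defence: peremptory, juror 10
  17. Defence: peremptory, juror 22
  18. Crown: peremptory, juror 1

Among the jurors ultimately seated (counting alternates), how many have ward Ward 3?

Removed: #1, #2, #5, #6, #8, #9, #10, #11, #12, #14, #16, #17, #19, #21, #22, #24.
Seated (11 incl. alternates): #3, #4, #7, #13, #15, #18, #20, #23, #25, #26, #27.
Of those, in Ward 3: #3, #4, #26 → 3.

3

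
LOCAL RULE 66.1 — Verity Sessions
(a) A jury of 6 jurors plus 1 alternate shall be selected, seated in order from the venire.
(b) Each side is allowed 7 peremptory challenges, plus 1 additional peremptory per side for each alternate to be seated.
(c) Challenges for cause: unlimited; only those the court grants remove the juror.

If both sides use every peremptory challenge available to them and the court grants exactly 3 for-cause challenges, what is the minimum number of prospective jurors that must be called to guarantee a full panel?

Seats to fill: 6 + 1 alternates = 7.
Peremptories: 7 + 1×1 = 8 per side × 2 sides = 16.
For-cause removals: 3.
Minimum venire: 7 + 16 + 3 = 26.

26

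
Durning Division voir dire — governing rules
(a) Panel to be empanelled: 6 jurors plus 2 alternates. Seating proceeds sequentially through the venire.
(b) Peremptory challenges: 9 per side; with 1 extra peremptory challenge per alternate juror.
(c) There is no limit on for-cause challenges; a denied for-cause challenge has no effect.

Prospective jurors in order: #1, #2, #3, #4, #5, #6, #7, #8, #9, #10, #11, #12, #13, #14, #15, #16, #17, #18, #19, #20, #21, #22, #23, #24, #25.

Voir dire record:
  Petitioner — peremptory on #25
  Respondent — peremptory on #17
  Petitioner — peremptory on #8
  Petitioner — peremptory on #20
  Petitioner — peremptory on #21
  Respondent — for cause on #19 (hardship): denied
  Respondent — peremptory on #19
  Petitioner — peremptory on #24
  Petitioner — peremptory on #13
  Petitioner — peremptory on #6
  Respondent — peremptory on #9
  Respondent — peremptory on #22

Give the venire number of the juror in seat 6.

7

Removed: #6, #8, #9, #13, #17, #19, #20, #21, #22, #24, #25.
Filling seats in venire order through position 6: #1, #2, #3, #4, #5, #7.
So seat 6 is #7.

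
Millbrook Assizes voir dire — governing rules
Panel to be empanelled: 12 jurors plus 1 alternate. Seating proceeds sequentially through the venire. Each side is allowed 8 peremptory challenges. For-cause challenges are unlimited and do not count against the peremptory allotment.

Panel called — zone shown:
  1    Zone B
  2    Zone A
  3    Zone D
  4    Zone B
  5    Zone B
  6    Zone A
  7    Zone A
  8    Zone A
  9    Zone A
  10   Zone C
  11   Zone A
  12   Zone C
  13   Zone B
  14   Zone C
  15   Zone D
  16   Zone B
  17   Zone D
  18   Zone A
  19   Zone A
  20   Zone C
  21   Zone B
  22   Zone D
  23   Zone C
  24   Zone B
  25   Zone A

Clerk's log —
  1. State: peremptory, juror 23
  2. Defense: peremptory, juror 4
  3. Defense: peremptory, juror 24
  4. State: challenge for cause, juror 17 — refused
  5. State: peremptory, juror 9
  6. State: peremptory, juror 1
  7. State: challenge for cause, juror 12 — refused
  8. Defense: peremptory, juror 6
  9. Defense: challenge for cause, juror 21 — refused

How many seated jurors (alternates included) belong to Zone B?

Removed: #1, #4, #6, #9, #23, #24.
Seated (13 incl. alternates): #2, #3, #5, #7, #8, #10, #11, #12, #13, #14, #15, #16, #17.
Of those, in Zone B: #5, #13, #16 → 3.

3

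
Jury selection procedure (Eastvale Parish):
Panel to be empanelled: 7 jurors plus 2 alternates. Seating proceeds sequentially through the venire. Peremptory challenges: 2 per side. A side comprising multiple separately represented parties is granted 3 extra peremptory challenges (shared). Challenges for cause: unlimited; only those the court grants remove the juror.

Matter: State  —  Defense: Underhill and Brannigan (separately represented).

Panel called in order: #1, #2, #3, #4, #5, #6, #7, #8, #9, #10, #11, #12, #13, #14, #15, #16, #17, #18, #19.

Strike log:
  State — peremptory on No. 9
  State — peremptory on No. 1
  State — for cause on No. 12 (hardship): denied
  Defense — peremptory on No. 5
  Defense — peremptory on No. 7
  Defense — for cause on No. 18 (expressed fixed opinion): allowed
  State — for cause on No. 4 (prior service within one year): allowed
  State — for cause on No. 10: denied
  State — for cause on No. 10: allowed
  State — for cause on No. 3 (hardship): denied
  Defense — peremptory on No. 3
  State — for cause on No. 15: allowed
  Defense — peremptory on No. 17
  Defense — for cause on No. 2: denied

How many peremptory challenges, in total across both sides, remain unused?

1

State allotment: 2. Defense allotment: 2 base + 3 multi-party = 5.
State peremptories used: #9, #1 — 2 (for-cause on #12, #4, #10, #10, #3, #15 don't count).
Defense peremptories used: #5, #7, #3, #17 — 4 (for-cause on #18, #2 don't count).
Remaining: (2 − 2) + (5 − 4) = 1.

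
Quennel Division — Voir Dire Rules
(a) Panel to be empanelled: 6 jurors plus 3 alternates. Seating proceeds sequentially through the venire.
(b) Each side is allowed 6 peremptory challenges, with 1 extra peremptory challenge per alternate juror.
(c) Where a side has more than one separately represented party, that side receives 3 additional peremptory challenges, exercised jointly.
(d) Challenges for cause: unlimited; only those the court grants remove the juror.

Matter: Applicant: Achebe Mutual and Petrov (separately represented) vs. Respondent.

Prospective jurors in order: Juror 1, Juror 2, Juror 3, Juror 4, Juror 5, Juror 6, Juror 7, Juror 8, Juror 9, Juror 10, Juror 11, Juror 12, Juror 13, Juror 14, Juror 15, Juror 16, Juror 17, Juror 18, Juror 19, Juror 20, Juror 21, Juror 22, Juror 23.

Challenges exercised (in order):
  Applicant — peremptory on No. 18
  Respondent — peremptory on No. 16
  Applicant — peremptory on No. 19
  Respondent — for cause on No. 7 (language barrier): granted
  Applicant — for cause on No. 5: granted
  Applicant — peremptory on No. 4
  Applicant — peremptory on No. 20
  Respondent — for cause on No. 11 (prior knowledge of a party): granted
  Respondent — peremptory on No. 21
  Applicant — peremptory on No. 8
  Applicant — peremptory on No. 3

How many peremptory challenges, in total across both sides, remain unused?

Applicant allotment: 6 base + 1 × 3 alternates + 3 multi-party = 12. Respondent allotment: 6 base + 1 × 3 alternates = 9.
Applicant peremptories used: #18, #19, #4, #20, #8, #3 — 6 (the for-cause on #5 doesn't count).
Respondent peremptories used: #16, #21 — 2 (for-cause on #7, #11 don't count).
Remaining: (12 − 6) + (9 − 2) = 13.

13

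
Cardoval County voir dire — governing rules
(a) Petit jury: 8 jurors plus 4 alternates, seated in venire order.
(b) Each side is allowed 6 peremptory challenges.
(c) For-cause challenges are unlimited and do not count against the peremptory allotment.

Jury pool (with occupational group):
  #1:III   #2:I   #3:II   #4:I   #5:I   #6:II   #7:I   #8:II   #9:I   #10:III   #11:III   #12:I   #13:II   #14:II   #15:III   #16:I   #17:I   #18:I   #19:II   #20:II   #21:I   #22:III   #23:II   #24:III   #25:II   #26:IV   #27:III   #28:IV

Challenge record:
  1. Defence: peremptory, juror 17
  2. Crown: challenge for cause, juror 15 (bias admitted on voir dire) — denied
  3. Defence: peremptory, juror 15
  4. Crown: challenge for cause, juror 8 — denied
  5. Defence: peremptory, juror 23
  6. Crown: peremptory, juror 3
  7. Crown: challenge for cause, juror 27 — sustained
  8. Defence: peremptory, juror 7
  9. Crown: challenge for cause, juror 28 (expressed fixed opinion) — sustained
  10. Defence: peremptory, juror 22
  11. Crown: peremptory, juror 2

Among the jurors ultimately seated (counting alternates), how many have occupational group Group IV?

Removed: #2, #3, #7, #15, #17, #22, #23, #27, #28.
Seated (12 incl. alternates): #1, #4, #5, #6, #8, #9, #10, #11, #12, #13, #14, #16.
None of those are in Group IV → 0.

0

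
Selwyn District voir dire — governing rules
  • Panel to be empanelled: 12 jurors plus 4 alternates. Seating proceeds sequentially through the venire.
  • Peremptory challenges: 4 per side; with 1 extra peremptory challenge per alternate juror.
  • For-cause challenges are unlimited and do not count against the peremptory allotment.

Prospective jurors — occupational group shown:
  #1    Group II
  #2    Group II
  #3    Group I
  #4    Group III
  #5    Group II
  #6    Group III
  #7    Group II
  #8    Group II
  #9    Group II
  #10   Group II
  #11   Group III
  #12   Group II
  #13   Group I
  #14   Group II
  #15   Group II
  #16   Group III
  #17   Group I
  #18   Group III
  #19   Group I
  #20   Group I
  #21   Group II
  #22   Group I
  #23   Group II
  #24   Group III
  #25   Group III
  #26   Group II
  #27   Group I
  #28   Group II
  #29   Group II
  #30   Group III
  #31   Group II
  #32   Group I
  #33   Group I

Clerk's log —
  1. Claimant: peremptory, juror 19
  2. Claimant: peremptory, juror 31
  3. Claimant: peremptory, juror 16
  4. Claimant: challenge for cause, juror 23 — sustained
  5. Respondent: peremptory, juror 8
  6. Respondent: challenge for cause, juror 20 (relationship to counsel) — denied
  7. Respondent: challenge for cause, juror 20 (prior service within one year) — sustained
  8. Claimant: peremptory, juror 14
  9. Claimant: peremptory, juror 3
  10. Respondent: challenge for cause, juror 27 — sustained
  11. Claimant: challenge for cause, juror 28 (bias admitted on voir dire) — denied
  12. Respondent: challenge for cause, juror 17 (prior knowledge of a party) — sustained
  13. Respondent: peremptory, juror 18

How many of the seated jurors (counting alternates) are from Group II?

Removed: #3, #8, #14, #16, #17, #18, #19, #20, #23, #27, #31.
Seated (16 incl. alternates): #1, #2, #4, #5, #6, #7, #9, #10, #11, #12, #13, #15, #21, #22, #24, #25.
Of those, in Group II: #1, #2, #5, #7, #9, #10, #12, #15, #21 → 9.

9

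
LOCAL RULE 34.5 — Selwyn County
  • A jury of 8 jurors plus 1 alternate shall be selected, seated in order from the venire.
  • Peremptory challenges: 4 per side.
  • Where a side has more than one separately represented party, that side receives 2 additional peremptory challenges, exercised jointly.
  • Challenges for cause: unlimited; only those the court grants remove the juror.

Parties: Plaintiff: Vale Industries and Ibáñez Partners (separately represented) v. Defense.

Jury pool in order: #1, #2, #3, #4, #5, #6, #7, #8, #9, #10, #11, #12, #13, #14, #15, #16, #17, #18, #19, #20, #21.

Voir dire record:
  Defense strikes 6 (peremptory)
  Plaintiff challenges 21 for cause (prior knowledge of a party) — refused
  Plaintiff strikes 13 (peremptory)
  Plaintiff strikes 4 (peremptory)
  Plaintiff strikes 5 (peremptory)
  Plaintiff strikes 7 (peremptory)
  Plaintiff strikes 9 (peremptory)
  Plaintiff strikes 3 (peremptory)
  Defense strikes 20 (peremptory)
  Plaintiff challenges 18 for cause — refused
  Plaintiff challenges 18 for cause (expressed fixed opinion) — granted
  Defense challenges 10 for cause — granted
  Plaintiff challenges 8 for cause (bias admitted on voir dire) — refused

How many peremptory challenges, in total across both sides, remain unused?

2

Plaintiff allotment: 4 base + 2 multi-party = 6. Defense allotment: 4.
Plaintiff peremptories used: #13, #4, #5, #7, #9, #3 — 6 (for-cause on #21, #18, #18, #8 don't count).
Defense peremptories used: #6, #20 — 2 (the for-cause on #10 doesn't count).
Remaining: (6 − 6) + (4 − 2) = 2.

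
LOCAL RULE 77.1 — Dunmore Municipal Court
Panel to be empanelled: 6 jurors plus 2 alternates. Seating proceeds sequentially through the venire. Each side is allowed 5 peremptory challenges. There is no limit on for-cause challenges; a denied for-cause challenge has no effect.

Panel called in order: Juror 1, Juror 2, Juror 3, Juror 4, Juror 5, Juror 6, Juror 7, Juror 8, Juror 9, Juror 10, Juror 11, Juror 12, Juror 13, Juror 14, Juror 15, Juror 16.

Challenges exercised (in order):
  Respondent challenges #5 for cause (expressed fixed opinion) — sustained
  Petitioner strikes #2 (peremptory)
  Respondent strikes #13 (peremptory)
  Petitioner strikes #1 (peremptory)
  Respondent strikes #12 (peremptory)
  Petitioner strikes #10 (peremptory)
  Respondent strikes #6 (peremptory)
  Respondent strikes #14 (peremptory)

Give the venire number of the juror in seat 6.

11

Removed: #1, #2, #5, #6, #10, #12, #13, #14.
Seating in order: seats 1–6 → #3, #4, #7, #8, #9, #11; alternates → #15, #16.
So seat 6 is #11.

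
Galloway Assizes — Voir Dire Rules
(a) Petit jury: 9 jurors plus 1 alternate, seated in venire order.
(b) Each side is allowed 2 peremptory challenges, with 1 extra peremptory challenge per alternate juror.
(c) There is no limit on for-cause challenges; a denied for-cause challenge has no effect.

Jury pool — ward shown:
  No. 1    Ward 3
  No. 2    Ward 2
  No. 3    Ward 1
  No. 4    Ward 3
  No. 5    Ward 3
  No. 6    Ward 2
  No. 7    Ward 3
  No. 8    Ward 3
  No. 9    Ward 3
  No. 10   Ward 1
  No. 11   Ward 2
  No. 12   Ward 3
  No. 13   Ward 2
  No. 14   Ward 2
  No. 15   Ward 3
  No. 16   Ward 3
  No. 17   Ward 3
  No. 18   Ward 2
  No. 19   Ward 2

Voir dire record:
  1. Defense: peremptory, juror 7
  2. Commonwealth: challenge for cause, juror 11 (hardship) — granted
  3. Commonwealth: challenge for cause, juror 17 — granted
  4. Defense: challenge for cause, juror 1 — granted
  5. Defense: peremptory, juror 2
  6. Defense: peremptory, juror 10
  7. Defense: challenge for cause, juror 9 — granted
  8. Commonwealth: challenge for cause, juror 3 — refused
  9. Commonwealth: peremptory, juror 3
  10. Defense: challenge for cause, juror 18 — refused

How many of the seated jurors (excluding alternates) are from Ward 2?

Removed: #1, #2, #3, #7, #9, #10, #11, #17.
Seated jurors 1–9: #4, #5, #6, #8, #12, #13, #14, #15, #16 (alternates #18 not counted).
Of those, in Ward 2: #6, #13, #14 → 3.

3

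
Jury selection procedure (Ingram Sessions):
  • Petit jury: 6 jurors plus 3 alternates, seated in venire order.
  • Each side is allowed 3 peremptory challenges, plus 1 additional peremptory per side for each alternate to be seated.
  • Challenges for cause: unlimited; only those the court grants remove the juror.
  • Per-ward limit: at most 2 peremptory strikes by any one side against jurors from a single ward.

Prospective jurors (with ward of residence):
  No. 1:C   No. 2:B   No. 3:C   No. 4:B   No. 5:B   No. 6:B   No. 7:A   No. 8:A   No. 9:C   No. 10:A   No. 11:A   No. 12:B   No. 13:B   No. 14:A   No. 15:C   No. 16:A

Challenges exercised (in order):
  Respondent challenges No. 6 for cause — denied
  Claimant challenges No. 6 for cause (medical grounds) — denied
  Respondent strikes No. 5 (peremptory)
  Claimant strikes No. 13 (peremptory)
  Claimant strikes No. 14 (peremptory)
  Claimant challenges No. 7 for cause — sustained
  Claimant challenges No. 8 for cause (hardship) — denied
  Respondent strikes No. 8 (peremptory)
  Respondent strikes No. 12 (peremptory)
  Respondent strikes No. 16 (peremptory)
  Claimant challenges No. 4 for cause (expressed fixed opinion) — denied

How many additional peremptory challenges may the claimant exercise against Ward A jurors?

1

Claimant peremptories so far: #13, #14 — 2 of 6 used, 4 left overall.
Against Ward A: #14 — 1 used; per-ward cap 2 leaves 1.
Binding limit: min(4, 1) = 1.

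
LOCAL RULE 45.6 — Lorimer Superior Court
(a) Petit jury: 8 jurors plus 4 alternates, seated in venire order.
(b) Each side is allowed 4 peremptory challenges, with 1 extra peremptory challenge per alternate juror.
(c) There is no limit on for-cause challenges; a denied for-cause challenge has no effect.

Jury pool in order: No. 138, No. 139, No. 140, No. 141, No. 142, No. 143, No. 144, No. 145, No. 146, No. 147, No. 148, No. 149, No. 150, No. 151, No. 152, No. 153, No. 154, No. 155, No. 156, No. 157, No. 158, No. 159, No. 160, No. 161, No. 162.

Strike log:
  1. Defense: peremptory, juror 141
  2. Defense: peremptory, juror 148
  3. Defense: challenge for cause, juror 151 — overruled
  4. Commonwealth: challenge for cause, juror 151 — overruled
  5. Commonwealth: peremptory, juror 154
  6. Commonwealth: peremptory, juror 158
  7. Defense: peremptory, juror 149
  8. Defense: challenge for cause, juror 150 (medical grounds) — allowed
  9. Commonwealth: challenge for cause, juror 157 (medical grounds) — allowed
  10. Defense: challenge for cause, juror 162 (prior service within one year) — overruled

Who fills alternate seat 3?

Removed: #141, #148, #149, #150, #154, #157, #158. (#151, #162 stay — for-cause denied.)
Seating in order: seats 1–8 → #138, #139, #140, #142, #143, #144, #145, #146; alternates → #147, #151, #152, #153.
So alternate 3 is #152.

152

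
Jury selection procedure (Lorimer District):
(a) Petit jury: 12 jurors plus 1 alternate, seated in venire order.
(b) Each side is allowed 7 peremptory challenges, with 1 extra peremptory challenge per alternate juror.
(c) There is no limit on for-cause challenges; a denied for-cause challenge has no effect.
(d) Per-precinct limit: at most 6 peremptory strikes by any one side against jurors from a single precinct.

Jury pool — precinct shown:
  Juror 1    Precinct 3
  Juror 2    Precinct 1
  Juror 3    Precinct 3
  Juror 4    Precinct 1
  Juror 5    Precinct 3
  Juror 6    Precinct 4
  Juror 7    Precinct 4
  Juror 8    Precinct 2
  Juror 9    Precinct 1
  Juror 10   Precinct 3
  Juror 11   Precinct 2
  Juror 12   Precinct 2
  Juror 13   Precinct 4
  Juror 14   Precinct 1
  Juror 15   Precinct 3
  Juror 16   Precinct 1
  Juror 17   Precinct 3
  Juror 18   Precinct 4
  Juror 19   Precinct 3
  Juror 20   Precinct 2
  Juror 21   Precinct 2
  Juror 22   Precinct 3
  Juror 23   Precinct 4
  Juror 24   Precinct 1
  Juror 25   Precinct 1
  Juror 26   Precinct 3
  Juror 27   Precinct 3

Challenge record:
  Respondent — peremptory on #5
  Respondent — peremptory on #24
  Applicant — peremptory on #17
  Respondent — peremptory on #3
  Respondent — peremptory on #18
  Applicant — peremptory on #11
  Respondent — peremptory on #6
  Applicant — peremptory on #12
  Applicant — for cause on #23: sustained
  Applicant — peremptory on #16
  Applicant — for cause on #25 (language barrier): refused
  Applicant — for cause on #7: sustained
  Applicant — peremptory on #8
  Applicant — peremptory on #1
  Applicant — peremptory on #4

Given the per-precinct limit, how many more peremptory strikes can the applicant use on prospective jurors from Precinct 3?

1

Applicant peremptories so far: #17, #11, #12, #16, #8, #1, #4 — 7 of 8 used, 1 left overall.
Against Precinct 3: #17, #1 — 2 used; per-precinct cap 6 leaves 4.
Binding limit: min(1, 4) = 1.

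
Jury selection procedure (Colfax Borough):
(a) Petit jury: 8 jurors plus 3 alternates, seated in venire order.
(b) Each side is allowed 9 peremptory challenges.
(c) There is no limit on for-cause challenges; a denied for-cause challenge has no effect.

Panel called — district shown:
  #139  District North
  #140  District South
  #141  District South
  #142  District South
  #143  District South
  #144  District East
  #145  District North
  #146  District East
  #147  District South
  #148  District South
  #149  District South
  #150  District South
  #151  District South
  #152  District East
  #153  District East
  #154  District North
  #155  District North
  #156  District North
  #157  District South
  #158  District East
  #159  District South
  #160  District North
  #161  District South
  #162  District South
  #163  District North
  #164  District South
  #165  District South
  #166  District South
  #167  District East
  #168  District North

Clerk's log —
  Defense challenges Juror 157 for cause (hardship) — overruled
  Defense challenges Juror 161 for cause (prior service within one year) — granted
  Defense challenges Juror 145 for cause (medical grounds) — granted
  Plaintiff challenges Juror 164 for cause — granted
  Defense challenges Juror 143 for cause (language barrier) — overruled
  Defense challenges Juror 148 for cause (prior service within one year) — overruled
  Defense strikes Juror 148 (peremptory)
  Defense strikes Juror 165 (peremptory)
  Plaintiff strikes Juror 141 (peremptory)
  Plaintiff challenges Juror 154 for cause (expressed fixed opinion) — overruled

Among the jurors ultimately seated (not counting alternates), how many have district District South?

Removed: #141, #145, #148, #161, #164, #165.
Seated jurors 1–8: #139, #140, #142, #143, #144, #146, #147, #149 (alternates #150, #151, #152 not counted).
Of those, in District South: #140, #142, #143, #147, #149 → 5.

5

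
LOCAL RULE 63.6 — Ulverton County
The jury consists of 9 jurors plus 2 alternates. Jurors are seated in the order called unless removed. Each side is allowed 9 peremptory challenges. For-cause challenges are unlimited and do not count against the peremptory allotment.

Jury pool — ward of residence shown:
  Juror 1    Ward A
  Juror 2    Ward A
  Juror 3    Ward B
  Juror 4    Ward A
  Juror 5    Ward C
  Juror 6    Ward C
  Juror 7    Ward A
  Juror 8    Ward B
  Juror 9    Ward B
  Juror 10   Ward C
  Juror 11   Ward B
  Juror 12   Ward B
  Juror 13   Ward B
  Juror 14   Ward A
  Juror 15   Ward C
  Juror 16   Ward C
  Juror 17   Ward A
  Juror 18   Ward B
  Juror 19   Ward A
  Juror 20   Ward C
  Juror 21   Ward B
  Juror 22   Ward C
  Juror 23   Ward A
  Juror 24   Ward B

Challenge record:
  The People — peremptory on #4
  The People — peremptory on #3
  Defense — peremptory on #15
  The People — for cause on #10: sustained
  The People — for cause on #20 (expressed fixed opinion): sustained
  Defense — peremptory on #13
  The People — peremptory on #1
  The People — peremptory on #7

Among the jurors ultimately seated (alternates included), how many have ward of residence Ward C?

Removed: #1, #3, #4, #7, #10, #13, #15, #20.
Seated (11 incl. alternates): #2, #5, #6, #8, #9, #11, #12, #14, #16, #17, #18.
Of those, in Ward C: #5, #6, #16 → 3.

3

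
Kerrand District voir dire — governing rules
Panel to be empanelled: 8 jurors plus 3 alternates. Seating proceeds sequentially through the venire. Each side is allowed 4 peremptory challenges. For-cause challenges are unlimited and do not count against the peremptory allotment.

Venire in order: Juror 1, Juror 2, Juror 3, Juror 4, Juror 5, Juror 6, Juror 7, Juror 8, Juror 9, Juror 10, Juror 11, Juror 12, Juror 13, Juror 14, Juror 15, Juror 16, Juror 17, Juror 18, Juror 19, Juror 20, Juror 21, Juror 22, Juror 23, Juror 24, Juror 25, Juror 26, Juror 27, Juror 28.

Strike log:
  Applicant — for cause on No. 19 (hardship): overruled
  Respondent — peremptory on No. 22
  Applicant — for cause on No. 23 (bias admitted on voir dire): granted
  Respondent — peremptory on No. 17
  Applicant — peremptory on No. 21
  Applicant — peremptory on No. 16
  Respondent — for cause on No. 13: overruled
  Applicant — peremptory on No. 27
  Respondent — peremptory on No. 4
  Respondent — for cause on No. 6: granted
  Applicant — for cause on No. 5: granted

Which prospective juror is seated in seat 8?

Removed: #4, #5, #6, #16, #17, #21, #22, #23, #27. (#13, #19 stay — for-cause denied.)
Filling seats in venire order through position 8: #1, #2, #3, #7, #8, #9, #10, #11.
So seat 8 is #11.

11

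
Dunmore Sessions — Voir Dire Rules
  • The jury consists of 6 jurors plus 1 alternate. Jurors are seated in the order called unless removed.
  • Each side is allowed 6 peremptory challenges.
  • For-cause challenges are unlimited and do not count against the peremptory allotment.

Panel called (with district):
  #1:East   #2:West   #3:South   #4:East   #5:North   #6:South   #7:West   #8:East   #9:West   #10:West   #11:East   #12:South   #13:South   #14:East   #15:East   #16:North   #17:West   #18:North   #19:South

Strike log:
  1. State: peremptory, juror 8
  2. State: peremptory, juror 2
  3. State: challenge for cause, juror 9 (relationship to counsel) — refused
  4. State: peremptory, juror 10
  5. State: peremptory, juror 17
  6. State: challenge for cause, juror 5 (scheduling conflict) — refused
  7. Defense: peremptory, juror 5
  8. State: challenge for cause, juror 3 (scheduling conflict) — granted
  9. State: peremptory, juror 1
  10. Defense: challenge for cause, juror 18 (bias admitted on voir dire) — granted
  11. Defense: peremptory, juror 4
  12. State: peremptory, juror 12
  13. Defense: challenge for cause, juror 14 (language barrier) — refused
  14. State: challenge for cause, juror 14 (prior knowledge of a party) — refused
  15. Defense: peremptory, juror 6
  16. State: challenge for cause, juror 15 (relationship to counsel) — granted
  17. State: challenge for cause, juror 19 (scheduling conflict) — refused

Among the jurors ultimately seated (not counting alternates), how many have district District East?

Removed: #1, #2, #3, #4, #5, #6, #8, #10, #12, #15, #17, #18.
Seated jurors 1–6: #7, #9, #11, #13, #14, #16 (alternates #19 not counted).
Of those, in District East: #11, #14 → 2.

2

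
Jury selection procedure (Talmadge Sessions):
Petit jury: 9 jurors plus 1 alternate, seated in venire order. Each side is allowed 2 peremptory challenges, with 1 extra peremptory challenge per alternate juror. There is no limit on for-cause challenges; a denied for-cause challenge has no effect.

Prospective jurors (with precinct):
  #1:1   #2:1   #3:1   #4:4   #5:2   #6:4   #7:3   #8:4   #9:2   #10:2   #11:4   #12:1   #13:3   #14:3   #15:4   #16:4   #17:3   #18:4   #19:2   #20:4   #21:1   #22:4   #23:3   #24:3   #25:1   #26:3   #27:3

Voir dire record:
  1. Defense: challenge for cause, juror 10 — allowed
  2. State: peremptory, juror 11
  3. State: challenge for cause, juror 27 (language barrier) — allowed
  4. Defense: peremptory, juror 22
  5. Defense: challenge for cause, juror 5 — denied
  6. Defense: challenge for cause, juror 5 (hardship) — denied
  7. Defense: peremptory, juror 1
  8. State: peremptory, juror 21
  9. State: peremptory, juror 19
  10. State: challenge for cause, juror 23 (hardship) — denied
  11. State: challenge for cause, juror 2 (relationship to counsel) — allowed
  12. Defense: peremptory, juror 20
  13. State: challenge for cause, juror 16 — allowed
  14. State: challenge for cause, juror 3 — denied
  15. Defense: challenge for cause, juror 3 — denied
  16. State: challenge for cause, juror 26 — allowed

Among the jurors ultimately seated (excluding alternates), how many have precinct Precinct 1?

Removed: #1, #2, #10, #11, #16, #19, #20, #21, #22, #26, #27.
Seated jurors 1–9: #3, #4, #5, #6, #7, #8, #9, #12, #13 (alternates #14 not counted).
Of those, in Precinct 1: #3, #12 → 2.

2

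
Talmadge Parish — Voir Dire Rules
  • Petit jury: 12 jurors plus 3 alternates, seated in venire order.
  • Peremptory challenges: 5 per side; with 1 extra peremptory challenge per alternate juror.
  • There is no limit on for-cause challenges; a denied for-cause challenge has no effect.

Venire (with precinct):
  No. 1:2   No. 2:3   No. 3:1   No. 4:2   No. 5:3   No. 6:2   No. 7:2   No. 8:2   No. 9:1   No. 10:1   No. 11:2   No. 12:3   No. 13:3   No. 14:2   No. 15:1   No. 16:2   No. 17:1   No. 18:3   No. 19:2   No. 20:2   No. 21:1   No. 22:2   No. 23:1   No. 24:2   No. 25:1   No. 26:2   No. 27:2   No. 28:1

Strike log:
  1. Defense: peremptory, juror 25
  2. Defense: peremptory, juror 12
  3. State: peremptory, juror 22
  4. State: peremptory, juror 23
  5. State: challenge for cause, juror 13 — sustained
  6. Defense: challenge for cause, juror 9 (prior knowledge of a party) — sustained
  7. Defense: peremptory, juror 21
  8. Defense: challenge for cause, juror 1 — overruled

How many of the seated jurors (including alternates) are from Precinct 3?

3

Removed: #9, #12, #13, #21, #22, #23, #25.
Seated (15 incl. alternates): #1, #2, #3, #4, #5, #6, #7, #8, #10, #11, #14, #15, #16, #17, #18.
Of those, in Precinct 3: #2, #5, #18 → 3.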